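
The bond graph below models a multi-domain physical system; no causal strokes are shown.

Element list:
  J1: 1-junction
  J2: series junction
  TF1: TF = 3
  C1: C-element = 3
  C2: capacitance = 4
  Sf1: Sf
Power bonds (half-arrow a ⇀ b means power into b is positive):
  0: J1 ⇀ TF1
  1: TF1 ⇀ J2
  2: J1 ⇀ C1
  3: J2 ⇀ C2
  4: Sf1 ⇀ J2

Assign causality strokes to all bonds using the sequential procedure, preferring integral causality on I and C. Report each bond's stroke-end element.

bond 4 stroke→Sf1  (source Sf1 imposes f)
bond 1 stroke→J2  (common-f at J2 fixed by 4)
bond 3 stroke→J2  (common-f at J2 fixed by 4)
bond 0 stroke→TF1  (TF TF1: opposite of bond 1)
bond 2 stroke→J1  (common-f at J1 fixed by 0)

#0 →TF1
#1 →J2
#2 →J1
#3 →J2
#4 →Sf1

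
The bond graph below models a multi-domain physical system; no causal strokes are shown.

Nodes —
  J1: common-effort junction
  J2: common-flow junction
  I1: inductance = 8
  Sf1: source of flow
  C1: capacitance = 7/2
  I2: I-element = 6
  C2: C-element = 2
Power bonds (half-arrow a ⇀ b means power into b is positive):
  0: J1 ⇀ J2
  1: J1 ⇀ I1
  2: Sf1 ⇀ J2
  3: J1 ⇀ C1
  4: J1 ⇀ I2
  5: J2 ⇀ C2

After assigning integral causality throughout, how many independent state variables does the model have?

bond 2 stroke→Sf1  (Sf1: flow source, stroke at near end)
bond 0 stroke→J2  (J2: bond 2 brought flow, rest push out)
bond 5 stroke→J2  (common-f at J2 fixed by 2)
bond 1 stroke→I1  (prefer integral on I1)
bond 3 stroke→J1  (C1 outputs effort q/C1)
bond 4 stroke→I2  (0-jn J1 has e-setter on 3)

4  (C1, C2, I1, I2 all integral)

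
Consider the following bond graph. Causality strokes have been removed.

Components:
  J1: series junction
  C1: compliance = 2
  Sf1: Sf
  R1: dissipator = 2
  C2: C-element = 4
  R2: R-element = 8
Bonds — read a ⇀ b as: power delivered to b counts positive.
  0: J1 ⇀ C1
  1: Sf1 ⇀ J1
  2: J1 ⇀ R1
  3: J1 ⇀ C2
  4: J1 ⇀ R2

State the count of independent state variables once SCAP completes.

2  (C1, C2 all integral)

β1 stroke at Sf1  (Sf1 (Sf) sets flow on bond)
β0 stroke at J1  (J1: bond 1 brought flow, rest push out)
β2 stroke at J1  (J1: bond 1 brought flow, rest push out)
β3 stroke at J1  (J1: bond 1 brought flow, rest push out)
β4 stroke at J1  (1-jn J1 has f-setter on 1)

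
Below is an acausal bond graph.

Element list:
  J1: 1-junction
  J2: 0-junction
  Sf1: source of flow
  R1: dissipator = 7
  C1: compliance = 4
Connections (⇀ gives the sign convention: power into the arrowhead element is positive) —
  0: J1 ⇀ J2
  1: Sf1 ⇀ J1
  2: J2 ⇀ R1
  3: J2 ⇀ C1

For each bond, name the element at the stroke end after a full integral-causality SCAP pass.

b0 stroke at J1
b1 stroke at Sf1
b2 stroke at R1
b3 stroke at J2

bond 1 |Sf1  (Sf1 (Sf) sets flow on bond)
bond 0 |J1  (common-f at J1 fixed by 1)
bond 3 |J2  (C1 outputs effort q/C1)
bond 2 |R1  (0-jn J2 has e-setter on 3)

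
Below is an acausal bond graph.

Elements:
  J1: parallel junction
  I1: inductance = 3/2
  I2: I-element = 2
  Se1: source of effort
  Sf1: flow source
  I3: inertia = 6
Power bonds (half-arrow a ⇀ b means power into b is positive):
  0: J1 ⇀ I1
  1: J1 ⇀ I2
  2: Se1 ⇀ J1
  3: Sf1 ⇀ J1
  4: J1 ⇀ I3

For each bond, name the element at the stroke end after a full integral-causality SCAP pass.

β0 →I1
β1 →I2
β2 →J1
β3 →Sf1
β4 →I3

b2 →J1  (Se1 (Se) sets effort on bond)
b3 →Sf1  (Sf1 (Sf) sets flow on bond)
b0 →I1  (common-e at J1 fixed by 2)
b1 →I2  (J1: bond 2 brought effort, rest push out)
b4 →I3  (common-e at J1 fixed by 2)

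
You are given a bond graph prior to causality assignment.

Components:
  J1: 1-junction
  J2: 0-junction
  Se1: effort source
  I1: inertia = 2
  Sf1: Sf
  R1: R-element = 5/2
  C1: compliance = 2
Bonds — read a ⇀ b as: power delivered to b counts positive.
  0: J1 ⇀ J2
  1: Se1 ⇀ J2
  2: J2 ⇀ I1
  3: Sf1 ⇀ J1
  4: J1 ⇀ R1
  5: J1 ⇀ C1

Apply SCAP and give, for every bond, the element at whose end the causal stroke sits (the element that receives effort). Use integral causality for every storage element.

bond 0 →J1
bond 1 →J2
bond 2 →I1
bond 3 →Sf1
bond 4 →J1
bond 5 →J1

b1 |J2  (Se1: effort source, stroke at far end)
b3 |Sf1  (Sf1 fixes flow; stroke at Sf1)
b0 |J1  (common-f at J1 fixed by 3)
b4 |J1  (common-f at J1 fixed by 3)
b5 |J1  (J1: bond 3 brought flow, rest push out)
b2 |I1  (0-jn J2 has e-setter on 1)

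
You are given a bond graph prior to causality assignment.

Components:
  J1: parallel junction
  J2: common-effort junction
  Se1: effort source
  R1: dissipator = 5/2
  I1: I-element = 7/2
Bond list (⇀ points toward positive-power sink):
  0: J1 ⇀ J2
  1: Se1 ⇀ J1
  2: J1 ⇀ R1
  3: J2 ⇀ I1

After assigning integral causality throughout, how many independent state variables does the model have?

b1 →J1  (Se1: effort source, stroke at far end)
b0 →J2  (J1: bond 1 brought effort, rest push out)
b2 →R1  (common-e at J1 fixed by 1)
b3 →I1  (0-jn J2 has e-setter on 0)

1  (I1 all integral)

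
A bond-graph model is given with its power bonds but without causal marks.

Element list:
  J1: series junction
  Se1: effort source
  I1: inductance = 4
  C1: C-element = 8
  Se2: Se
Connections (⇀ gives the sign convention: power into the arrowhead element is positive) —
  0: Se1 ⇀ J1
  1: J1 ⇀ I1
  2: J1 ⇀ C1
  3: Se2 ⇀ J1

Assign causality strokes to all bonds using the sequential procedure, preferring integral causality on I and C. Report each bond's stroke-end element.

bond 0 stroke→J1
bond 1 stroke→I1
bond 2 stroke→J1
bond 3 stroke→J1

bond 0 stroke at J1  (source Se1 imposes e)
bond 3 stroke at J1  (Se2: effort source, stroke at far end)
bond 1 stroke at I1  (I1: I, integral causality)
bond 2 stroke at J1  (J1: bond 1 brought flow, rest push out)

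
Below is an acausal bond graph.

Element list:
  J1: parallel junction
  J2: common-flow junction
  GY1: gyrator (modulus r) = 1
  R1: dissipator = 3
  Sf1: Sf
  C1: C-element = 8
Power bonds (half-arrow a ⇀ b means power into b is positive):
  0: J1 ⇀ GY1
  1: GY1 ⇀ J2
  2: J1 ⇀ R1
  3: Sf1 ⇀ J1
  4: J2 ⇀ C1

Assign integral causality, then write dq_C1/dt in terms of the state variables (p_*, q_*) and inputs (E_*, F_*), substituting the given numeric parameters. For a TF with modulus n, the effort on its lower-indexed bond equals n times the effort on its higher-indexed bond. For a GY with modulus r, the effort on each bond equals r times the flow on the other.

b3 stroke at Sf1  (source Sf1 imposes f)
b4 stroke at J2  (prefer integral on C1)
b1 stroke at GY1  (J2 needs exactly one f-in)
b0 stroke at GY1  (GY1 both-in/both-out from 1)
b2 stroke at J1  (J1: last free bond brings effort in)

dq_C1/dt = 3*F_Sf1 - 3*q_C1/8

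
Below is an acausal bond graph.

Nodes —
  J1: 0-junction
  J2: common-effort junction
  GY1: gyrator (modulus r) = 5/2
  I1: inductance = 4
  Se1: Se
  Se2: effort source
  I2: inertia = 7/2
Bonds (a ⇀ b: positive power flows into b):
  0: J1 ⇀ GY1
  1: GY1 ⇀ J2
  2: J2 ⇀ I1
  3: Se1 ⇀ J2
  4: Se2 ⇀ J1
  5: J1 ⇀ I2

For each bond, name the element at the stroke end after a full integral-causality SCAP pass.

bond 3 stroke at J2  (Se1: effort source, stroke at far end)
bond 4 stroke at J1  (Se2 (Se) sets effort on bond)
bond 0 stroke at GY1  (0-jn J1 has e-setter on 4)
bond 5 stroke at I2  (J1 effort already set via bond 4)
bond 1 stroke at GY1  (0-jn J2 has e-setter on 3)
bond 2 stroke at I1  (common-e at J2 fixed by 3)

#0 →GY1
#1 →GY1
#2 →I1
#3 →J2
#4 →J1
#5 →I2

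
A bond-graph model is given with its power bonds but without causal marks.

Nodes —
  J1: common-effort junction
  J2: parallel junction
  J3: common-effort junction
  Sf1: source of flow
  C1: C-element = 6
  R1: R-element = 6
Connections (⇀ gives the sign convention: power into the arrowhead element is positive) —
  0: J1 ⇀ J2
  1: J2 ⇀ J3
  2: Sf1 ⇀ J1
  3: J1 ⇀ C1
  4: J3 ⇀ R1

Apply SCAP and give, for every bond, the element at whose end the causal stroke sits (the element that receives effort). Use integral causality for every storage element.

β0 →J2
β1 →J3
β2 →Sf1
β3 →J1
β4 →R1

#2 →Sf1  (Sf1 (Sf) sets flow on bond)
#3 →J1  (C1 integral (e out))
#0 →J2  (J1 effort already set via bond 3)
#1 →J3  (J2: bond 0 brought effort, rest push out)
#4 →R1  (0-jn J3 has e-setter on 1)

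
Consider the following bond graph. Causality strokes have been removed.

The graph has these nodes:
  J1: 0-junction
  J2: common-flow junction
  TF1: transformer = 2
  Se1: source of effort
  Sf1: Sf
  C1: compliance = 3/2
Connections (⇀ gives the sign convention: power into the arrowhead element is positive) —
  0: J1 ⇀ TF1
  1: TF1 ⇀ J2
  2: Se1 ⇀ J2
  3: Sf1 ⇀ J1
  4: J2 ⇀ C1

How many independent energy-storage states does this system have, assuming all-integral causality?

1  (C1 all integral)

β2 |J2  (Se1: effort source, stroke at far end)
β3 |Sf1  (source Sf1 imposes f)
β0 |J1  (closing 0-jn rule on J1)
β1 |TF1  (TF1 one-in-one-out from 0)
β4 |J2  (J2: bond 1 brought flow, rest push out)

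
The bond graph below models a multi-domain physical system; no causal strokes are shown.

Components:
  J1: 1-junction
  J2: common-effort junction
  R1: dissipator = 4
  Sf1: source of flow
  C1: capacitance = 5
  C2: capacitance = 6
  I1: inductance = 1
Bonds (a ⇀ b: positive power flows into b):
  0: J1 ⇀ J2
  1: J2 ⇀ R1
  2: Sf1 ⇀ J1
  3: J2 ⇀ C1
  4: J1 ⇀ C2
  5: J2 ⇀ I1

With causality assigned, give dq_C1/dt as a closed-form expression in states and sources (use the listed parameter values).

dq_C1/dt = F_Sf1 - p_I1 - q_C1/20

b2 |Sf1  (Sf1 (Sf) sets flow on bond)
b0 |J1  (1-jn J1 has f-setter on 2)
b4 |J1  (J1 flow already set via bond 2)
b3 |J2  (prefer integral on C1)
b1 |R1  (common-e at J2 fixed by 3)
b5 |I1  (common-e at J2 fixed by 3)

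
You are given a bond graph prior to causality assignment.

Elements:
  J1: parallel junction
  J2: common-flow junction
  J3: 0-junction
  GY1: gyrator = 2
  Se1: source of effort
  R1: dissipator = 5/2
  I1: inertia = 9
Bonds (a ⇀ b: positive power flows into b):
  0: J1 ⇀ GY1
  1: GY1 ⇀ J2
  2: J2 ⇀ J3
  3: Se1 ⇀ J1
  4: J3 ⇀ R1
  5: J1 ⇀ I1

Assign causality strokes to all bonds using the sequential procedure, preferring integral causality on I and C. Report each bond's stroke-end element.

bond 3 stroke at J1  (Se1: effort source, stroke at far end)
bond 0 stroke at GY1  (0-jn J1 has e-setter on 3)
bond 5 stroke at I1  (J1: bond 3 brought effort, rest push out)
bond 1 stroke at GY1  (GY GY1: same side as bond 0)
bond 2 stroke at J2  (J2 flow already set via bond 1)
bond 4 stroke at J3  (J3: last free bond brings effort in)

#0 stroke at GY1
#1 stroke at GY1
#2 stroke at J2
#3 stroke at J1
#4 stroke at J3
#5 stroke at I1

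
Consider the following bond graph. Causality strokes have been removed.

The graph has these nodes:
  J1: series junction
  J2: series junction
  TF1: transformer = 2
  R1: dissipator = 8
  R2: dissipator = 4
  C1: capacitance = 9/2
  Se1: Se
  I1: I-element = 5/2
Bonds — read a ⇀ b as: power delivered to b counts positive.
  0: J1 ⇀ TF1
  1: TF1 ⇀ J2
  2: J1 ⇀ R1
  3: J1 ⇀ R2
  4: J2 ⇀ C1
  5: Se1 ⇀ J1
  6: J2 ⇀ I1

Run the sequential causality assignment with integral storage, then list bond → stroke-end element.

β5 |J1  (Se1 (Se) sets effort on bond)
β4 |J2  (C1 outputs effort q/C1)
β6 |I1  (I1: I, integral causality)
β1 |J2  (J2 flow already set via bond 6)
β0 |TF1  (TF1 one-in-one-out from 1)
β2 |J1  (J1 flow already set via bond 0)
β3 |J1  (common-f at J1 fixed by 0)

β0 stroke at TF1
β1 stroke at J2
β2 stroke at J1
β3 stroke at J1
β4 stroke at J2
β5 stroke at J1
β6 stroke at I1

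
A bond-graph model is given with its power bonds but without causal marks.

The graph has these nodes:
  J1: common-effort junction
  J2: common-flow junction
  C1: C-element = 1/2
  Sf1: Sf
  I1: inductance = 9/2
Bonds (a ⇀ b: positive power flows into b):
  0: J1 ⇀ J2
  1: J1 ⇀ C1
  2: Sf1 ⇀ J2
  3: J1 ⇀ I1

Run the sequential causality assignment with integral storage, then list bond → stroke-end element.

bond 2 stroke at Sf1  (source Sf1 imposes f)
bond 0 stroke at J2  (common-f at J2 fixed by 2)
bond 1 stroke at J1  (C1: C, integral causality)
bond 3 stroke at I1  (common-e at J1 fixed by 1)

bond 0 stroke→J2
bond 1 stroke→J1
bond 2 stroke→Sf1
bond 3 stroke→I1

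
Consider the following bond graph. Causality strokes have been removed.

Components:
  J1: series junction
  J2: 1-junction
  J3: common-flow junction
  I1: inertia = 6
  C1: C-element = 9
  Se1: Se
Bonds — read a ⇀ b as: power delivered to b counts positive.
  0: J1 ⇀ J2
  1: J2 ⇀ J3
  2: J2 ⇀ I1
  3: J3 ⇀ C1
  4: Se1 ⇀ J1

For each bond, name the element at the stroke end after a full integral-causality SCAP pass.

#4 |J1  (Se1 fixes effort; stroke away)
#0 |J2  (J1: last free bond brings flow in)
#2 |I1  (prefer integral on I1)
#1 |J2  (J2 flow already set via bond 2)
#3 |J3  (J3: bond 1 brought flow, rest push out)

b0 |J2
b1 |J2
b2 |I1
b3 |J3
b4 |J1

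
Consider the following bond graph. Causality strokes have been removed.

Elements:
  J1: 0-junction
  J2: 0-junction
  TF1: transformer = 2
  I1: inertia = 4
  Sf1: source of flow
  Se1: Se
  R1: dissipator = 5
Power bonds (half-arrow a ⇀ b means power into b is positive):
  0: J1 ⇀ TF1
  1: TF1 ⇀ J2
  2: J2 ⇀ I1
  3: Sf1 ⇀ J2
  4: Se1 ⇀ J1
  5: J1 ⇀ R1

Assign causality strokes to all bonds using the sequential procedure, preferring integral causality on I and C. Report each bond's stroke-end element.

bond 0 stroke at TF1
bond 1 stroke at J2
bond 2 stroke at I1
bond 3 stroke at Sf1
bond 4 stroke at J1
bond 5 stroke at R1

b3 stroke→Sf1  (Sf1: flow source, stroke at near end)
b4 stroke→J1  (Se1: effort source, stroke at far end)
b0 stroke→TF1  (0-jn J1 has e-setter on 4)
b5 stroke→R1  (0-jn J1 has e-setter on 4)
b1 stroke→J2  (TF1: transformer flips bond 0)
b2 stroke→I1  (common-e at J2 fixed by 1)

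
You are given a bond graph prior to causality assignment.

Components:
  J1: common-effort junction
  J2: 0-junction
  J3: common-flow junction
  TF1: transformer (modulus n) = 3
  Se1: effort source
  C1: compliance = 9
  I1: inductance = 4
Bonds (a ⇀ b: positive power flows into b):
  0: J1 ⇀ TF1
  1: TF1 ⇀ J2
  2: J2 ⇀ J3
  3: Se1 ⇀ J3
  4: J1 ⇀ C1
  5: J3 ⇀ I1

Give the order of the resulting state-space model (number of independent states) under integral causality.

2  (C1, I1 all integral)

bond 3 |J3  (Se1: effort source, stroke at far end)
bond 4 |J1  (prefer integral on C1)
bond 0 |TF1  (J1 effort already set via bond 4)
bond 1 |J2  (through TF1, causality passes straight; one stroke at TF1)
bond 2 |J3  (0-jn J2 has e-setter on 1)
bond 5 |I1  (J3 needs exactly one f-in)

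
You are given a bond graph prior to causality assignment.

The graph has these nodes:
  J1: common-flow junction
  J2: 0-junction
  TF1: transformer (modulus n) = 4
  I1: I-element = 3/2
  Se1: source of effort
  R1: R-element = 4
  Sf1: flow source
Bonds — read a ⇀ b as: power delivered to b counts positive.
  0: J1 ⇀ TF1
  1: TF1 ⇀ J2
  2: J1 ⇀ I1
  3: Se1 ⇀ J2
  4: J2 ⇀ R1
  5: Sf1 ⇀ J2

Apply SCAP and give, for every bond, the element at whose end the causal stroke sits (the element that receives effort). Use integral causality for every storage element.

bond 3 →J2  (Se1 (Se) sets effort on bond)
bond 5 →Sf1  (source Sf1 imposes f)
bond 1 →TF1  (common-e at J2 fixed by 3)
bond 4 →R1  (0-jn J2 has e-setter on 3)
bond 0 →J1  (through TF1, causality passes straight; one stroke at TF1)
bond 2 →I1  (J1: last free bond brings flow in)

β0 |J1
β1 |TF1
β2 |I1
β3 |J2
β4 |R1
β5 |Sf1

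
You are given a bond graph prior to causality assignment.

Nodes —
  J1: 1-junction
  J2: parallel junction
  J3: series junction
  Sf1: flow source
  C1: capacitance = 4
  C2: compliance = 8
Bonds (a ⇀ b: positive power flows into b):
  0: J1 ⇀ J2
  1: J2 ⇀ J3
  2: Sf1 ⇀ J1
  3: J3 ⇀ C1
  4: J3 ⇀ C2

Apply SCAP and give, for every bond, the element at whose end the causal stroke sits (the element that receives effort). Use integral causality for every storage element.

b2 stroke→Sf1  (Sf1 (Sf) sets flow on bond)
b0 stroke→J1  (1-jn J1 has f-setter on 2)
b1 stroke→J2  (only one effort-in slot at J2)
b3 stroke→J3  (1-jn J3 has f-setter on 1)
b4 stroke→J3  (1-jn J3 has f-setter on 1)

bond 0 |J1
bond 1 |J2
bond 2 |Sf1
bond 3 |J3
bond 4 |J3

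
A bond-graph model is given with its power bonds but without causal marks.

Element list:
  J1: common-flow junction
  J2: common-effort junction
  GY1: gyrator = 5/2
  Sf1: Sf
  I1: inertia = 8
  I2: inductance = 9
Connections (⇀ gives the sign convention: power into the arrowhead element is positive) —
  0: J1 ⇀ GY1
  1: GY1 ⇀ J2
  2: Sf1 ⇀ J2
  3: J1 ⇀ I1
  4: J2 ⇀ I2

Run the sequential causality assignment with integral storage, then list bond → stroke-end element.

#2 |Sf1  (Sf1: flow source, stroke at near end)
#3 |I1  (I1: I, integral causality)
#0 |J1  (common-f at J1 fixed by 3)
#1 |J2  (GY1 both-in/both-out from 0)
#4 |I2  (0-jn J2 has e-setter on 1)

#0 |J1
#1 |J2
#2 |Sf1
#3 |I1
#4 |I2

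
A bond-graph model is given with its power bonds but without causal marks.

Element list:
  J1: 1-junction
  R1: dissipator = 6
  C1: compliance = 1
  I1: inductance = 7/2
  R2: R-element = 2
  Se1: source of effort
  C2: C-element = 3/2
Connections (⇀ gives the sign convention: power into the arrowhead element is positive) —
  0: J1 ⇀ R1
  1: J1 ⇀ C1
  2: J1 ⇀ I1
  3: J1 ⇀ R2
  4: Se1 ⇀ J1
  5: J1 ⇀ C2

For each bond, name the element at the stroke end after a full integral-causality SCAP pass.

β0 stroke at J1
β1 stroke at J1
β2 stroke at I1
β3 stroke at J1
β4 stroke at J1
β5 stroke at J1

bond 4 stroke at J1  (source Se1 imposes e)
bond 1 stroke at J1  (C1: C, integral causality)
bond 2 stroke at I1  (I1 integral (f out))
bond 0 stroke at J1  (J1: bond 2 brought flow, rest push out)
bond 3 stroke at J1  (J1: bond 2 brought flow, rest push out)
bond 5 stroke at J1  (common-f at J1 fixed by 2)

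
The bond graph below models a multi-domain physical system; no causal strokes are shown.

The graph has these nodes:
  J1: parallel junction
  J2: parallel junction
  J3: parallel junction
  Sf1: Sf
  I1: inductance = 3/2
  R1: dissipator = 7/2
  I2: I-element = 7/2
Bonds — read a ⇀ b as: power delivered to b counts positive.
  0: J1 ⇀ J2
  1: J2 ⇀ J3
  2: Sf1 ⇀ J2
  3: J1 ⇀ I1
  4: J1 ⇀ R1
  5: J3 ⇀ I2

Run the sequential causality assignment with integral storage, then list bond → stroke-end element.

#2 stroke at Sf1  (source Sf1 imposes f)
#3 stroke at I1  (prefer integral on I1)
#5 stroke at I2  (I2 integral (f out))
#1 stroke at J3  (J3 needs exactly one e-in)
#0 stroke at J2  (J2 needs exactly one e-in)
#4 stroke at J1  (J1 needs exactly one e-in)

b0 →J2
b1 →J3
b2 →Sf1
b3 →I1
b4 →J1
b5 →I2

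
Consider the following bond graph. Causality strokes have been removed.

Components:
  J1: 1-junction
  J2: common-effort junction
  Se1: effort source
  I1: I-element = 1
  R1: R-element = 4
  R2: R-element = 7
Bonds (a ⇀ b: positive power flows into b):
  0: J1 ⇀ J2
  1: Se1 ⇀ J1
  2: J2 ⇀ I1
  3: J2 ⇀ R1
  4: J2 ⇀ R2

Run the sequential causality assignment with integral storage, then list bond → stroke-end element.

β0 stroke→J2
β1 stroke→J1
β2 stroke→I1
β3 stroke→R1
β4 stroke→R2

bond 1 stroke at J1  (source Se1 imposes e)
bond 0 stroke at J2  (J1: last free bond brings flow in)
bond 2 stroke at I1  (common-e at J2 fixed by 0)
bond 3 stroke at R1  (J2 effort already set via bond 0)
bond 4 stroke at R2  (J2: bond 0 brought effort, rest push out)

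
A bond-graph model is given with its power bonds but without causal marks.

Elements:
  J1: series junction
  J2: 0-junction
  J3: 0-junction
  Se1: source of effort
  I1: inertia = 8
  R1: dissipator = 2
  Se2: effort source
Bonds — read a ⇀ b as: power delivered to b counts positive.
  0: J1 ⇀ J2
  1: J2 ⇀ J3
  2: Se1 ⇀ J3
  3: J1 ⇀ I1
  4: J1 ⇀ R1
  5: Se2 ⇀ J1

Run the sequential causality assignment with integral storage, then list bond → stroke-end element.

b2 stroke→J3  (Se1: effort source, stroke at far end)
b5 stroke→J1  (source Se2 imposes e)
b1 stroke→J2  (J3 effort already set via bond 2)
b0 stroke→J1  (J2 effort already set via bond 1)
b3 stroke→I1  (I1 outputs flow p/I1)
b4 stroke→J1  (J1: bond 3 brought flow, rest push out)

b0 →J1
b1 →J2
b2 →J3
b3 →I1
b4 →J1
b5 →J1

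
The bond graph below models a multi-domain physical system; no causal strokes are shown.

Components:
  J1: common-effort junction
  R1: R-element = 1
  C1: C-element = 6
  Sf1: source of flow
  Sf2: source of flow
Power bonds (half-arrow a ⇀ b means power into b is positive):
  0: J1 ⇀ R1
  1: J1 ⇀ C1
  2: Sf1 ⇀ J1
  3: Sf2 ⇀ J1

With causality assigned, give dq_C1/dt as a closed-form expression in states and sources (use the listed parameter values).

dq_C1/dt = F_Sf1 + F_Sf2 - q_C1/6

#2 |Sf1  (Sf1 (Sf) sets flow on bond)
#3 |Sf2  (Sf2 (Sf) sets flow on bond)
#1 |J1  (prefer integral on C1)
#0 |R1  (common-e at J1 fixed by 1)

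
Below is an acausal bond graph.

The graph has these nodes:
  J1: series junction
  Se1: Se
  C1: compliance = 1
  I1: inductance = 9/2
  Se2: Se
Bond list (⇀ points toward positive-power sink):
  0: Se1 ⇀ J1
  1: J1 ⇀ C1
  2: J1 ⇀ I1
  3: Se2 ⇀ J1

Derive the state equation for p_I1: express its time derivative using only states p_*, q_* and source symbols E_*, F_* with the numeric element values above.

#0 |J1  (Se1 fixes effort; stroke away)
#3 |J1  (Se2 fixes effort; stroke away)
#1 |J1  (C1 outputs effort q/C1)
#2 |I1  (only one flow-in slot at J1)

dp_I1/dt = E_Se1 + E_Se2 - q_C1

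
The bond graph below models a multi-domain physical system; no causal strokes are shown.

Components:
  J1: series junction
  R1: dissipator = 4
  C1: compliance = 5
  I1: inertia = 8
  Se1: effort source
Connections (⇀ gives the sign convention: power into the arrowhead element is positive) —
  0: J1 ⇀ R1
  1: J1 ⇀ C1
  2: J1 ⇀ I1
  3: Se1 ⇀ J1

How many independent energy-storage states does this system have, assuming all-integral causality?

2  (C1, I1 all integral)

β3 |J1  (Se1: effort source, stroke at far end)
β1 |J1  (prefer integral on C1)
β2 |I1  (I1 integral (f out))
β0 |J1  (J1 flow already set via bond 2)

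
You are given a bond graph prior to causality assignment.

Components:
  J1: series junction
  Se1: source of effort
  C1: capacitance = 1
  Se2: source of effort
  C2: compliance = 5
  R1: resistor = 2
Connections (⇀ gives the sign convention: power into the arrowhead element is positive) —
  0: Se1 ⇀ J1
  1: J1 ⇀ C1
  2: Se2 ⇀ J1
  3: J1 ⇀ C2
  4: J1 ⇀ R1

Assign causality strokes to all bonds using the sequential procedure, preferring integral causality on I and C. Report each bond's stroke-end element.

#0 |J1  (source Se1 imposes e)
#2 |J1  (source Se2 imposes e)
#1 |J1  (C1: C, integral causality)
#3 |J1  (prefer integral on C2)
#4 |R1  (closing 1-jn rule on J1)

#0 →J1
#1 →J1
#2 →J1
#3 →J1
#4 →R1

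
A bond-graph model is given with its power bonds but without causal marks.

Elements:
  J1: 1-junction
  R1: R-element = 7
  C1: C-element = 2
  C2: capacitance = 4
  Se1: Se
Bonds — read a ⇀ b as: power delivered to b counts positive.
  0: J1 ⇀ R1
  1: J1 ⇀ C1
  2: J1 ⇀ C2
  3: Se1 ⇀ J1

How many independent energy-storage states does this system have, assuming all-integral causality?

2  (C1, C2 all integral)

b3 stroke→J1  (Se1 (Se) sets effort on bond)
b1 stroke→J1  (C1 outputs effort q/C1)
b2 stroke→J1  (C2: C, integral causality)
b0 stroke→R1  (closing 1-jn rule on J1)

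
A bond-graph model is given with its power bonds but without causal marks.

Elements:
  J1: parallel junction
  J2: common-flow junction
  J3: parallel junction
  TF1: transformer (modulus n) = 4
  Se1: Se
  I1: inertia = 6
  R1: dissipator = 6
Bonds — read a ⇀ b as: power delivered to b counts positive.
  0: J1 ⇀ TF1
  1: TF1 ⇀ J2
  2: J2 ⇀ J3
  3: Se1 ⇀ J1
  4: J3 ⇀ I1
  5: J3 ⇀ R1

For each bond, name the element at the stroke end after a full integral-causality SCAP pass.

β3 |J1  (Se1: effort source, stroke at far end)
β0 |TF1  (0-jn J1 has e-setter on 3)
β1 |J2  (TF TF1: opposite of bond 0)
β2 |J3  (closing 1-jn rule on J2)
β4 |I1  (J3: bond 2 brought effort, rest push out)
β5 |R1  (J3 effort already set via bond 2)

bond 0 stroke→TF1
bond 1 stroke→J2
bond 2 stroke→J3
bond 3 stroke→J1
bond 4 stroke→I1
bond 5 stroke→R1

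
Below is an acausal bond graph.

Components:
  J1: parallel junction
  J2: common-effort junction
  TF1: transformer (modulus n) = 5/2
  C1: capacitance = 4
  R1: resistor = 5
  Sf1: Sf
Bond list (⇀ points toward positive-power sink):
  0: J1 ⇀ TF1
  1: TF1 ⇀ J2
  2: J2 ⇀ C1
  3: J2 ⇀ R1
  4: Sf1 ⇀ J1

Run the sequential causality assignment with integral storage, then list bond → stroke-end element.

bond 0 |J1
bond 1 |TF1
bond 2 |J2
bond 3 |R1
bond 4 |Sf1

β4 |Sf1  (Sf1 fixes flow; stroke at Sf1)
β0 |J1  (only one effort-in slot at J1)
β1 |TF1  (TF1: transformer flips bond 0)
β2 |J2  (C1 outputs effort q/C1)
β3 |R1  (common-e at J2 fixed by 2)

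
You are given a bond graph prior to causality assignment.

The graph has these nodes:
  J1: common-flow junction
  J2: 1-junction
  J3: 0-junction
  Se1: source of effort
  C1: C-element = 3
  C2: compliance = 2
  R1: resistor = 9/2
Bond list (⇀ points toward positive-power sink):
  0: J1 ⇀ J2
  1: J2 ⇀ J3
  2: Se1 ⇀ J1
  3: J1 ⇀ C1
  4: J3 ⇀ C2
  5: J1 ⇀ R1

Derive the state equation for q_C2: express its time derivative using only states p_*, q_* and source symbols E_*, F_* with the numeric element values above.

β2 |J1  (Se1 fixes effort; stroke away)
β3 |J1  (prefer integral on C1)
β4 |J3  (C2 integral (e out))
β1 |J2  (J3: bond 4 brought effort, rest push out)
β0 |J1  (only one flow-in slot at J2)
β5 |R1  (only one flow-in slot at J1)

dq_C2/dt = 2*E_Se1/9 - 2*q_C1/27 - q_C2/9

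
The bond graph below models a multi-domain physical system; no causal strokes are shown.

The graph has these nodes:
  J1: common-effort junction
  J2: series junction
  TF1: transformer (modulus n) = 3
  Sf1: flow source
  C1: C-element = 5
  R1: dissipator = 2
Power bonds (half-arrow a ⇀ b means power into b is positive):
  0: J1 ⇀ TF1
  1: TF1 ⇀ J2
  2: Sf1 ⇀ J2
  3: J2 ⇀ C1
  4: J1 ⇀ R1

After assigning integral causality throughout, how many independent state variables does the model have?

1  (C1 all integral)

#2 →Sf1  (Sf1 fixes flow; stroke at Sf1)
#1 →J2  (common-f at J2 fixed by 2)
#3 →J2  (J2: bond 2 brought flow, rest push out)
#0 →TF1  (TF TF1: opposite of bond 1)
#4 →J1  (closing 0-jn rule on J1)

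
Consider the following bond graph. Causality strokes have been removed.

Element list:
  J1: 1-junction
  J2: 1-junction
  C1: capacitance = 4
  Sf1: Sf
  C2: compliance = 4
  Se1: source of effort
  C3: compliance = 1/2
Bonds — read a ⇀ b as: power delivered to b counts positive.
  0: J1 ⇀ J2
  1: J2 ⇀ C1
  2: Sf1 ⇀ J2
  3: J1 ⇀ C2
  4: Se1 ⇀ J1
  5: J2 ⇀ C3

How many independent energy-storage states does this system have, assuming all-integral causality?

#2 |Sf1  (Sf1: flow source, stroke at near end)
#4 |J1  (Se1: effort source, stroke at far end)
#0 |J2  (J2 flow already set via bond 2)
#1 |J2  (J2: bond 2 brought flow, rest push out)
#5 |J2  (J2 flow already set via bond 2)
#3 |J1  (J1: bond 0 brought flow, rest push out)

3  (C1, C2, C3 all integral)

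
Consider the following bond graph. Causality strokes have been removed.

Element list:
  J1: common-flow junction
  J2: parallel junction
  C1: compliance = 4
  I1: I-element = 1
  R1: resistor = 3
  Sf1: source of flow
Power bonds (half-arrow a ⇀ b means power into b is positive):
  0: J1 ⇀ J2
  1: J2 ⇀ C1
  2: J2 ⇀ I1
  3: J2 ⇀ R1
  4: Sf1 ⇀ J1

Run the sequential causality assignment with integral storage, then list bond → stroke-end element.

#0 stroke at J1
#1 stroke at J2
#2 stroke at I1
#3 stroke at R1
#4 stroke at Sf1

b4 |Sf1  (Sf1 (Sf) sets flow on bond)
b0 |J1  (common-f at J1 fixed by 4)
b1 |J2  (prefer integral on C1)
b2 |I1  (0-jn J2 has e-setter on 1)
b3 |R1  (0-jn J2 has e-setter on 1)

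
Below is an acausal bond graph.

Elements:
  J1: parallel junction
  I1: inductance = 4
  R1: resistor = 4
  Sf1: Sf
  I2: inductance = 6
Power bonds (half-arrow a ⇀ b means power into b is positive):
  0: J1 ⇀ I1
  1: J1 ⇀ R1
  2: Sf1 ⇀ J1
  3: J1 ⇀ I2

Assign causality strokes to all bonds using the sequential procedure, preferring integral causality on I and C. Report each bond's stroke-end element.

bond 0 stroke at I1
bond 1 stroke at J1
bond 2 stroke at Sf1
bond 3 stroke at I2

#2 →Sf1  (Sf1 fixes flow; stroke at Sf1)
#0 →I1  (I1 outputs flow p/I1)
#3 →I2  (I2 integral (f out))
#1 →J1  (J1: last free bond brings effort in)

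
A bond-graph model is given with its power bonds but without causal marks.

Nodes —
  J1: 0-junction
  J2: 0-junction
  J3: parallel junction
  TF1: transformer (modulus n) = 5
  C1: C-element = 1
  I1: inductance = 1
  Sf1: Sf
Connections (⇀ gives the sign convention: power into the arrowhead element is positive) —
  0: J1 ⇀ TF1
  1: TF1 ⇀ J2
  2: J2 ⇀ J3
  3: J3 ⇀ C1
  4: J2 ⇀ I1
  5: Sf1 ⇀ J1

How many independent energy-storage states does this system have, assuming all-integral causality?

β5 →Sf1  (Sf1 fixes flow; stroke at Sf1)
β0 →J1  (closing 0-jn rule on J1)
β1 →TF1  (TF TF1: opposite of bond 0)
β3 →J3  (prefer integral on C1)
β2 →J2  (J3: bond 3 brought effort, rest push out)
β4 →I1  (J2: bond 2 brought effort, rest push out)

2  (C1, I1 all integral)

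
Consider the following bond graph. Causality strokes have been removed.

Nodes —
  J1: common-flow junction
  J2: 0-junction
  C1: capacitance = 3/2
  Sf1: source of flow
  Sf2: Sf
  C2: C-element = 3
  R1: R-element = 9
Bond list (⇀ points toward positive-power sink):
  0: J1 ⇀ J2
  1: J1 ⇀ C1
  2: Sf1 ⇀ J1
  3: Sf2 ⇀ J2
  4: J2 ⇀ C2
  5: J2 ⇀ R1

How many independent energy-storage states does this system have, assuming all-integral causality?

2  (C1, C2 all integral)

bond 2 stroke→Sf1  (Sf1: flow source, stroke at near end)
bond 3 stroke→Sf2  (Sf2 fixes flow; stroke at Sf2)
bond 0 stroke→J1  (common-f at J1 fixed by 2)
bond 1 stroke→J1  (common-f at J1 fixed by 2)
bond 4 stroke→J2  (C2 integral (e out))
bond 5 stroke→R1  (J2 effort already set via bond 4)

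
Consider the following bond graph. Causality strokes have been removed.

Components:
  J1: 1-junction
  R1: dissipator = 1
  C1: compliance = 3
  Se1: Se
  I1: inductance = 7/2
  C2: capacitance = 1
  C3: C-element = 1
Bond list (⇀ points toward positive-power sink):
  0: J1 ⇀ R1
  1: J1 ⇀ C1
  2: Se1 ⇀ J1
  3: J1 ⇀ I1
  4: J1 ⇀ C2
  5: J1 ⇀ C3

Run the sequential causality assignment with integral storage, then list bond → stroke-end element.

b2 →J1  (Se1 (Se) sets effort on bond)
b1 →J1  (C1 outputs effort q/C1)
b3 →I1  (I1: I, integral causality)
b0 →J1  (1-jn J1 has f-setter on 3)
b4 →J1  (J1: bond 3 brought flow, rest push out)
b5 →J1  (common-f at J1 fixed by 3)

b0 stroke→J1
b1 stroke→J1
b2 stroke→J1
b3 stroke→I1
b4 stroke→J1
b5 stroke→J1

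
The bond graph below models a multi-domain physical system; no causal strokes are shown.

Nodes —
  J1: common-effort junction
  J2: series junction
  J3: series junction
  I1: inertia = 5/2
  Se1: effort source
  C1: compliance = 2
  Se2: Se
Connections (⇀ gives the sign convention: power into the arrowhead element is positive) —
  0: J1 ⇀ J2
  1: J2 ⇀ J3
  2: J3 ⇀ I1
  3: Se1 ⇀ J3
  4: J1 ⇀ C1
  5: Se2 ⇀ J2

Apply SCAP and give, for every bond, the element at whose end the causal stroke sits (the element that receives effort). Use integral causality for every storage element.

bond 0 |J2
bond 1 |J3
bond 2 |I1
bond 3 |J3
bond 4 |J1
bond 5 |J2

β3 stroke at J3  (Se1 fixes effort; stroke away)
β5 stroke at J2  (Se2: effort source, stroke at far end)
β2 stroke at I1  (I1 integral (f out))
β1 stroke at J3  (J3 flow already set via bond 2)
β0 stroke at J2  (J2 flow already set via bond 1)
β4 stroke at J1  (J1: last free bond brings effort in)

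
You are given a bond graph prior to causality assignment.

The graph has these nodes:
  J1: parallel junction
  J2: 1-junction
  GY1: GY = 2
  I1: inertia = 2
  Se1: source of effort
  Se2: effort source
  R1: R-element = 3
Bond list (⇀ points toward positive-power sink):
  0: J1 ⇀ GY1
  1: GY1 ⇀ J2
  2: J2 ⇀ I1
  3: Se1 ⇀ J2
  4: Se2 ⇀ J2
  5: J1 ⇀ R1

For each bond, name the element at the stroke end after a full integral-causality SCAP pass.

β0 stroke at J1
β1 stroke at J2
β2 stroke at I1
β3 stroke at J2
β4 stroke at J2
β5 stroke at R1

#3 stroke→J2  (source Se1 imposes e)
#4 stroke→J2  (source Se2 imposes e)
#2 stroke→I1  (I1 integral (f out))
#1 stroke→J2  (common-f at J2 fixed by 2)
#0 stroke→J1  (GY GY1: same side as bond 1)
#5 stroke→R1  (common-e at J1 fixed by 0)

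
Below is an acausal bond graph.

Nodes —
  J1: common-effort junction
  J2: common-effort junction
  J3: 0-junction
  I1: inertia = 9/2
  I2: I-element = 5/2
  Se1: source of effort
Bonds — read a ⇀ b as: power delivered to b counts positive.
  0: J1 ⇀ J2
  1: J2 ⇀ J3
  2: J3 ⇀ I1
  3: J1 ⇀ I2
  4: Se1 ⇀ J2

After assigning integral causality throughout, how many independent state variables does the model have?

#4 |J2  (source Se1 imposes e)
#0 |J1  (0-jn J2 has e-setter on 4)
#1 |J3  (common-e at J2 fixed by 4)
#2 |I1  (J3: bond 1 brought effort, rest push out)
#3 |I2  (J1 effort already set via bond 0)

2  (I1, I2 all integral)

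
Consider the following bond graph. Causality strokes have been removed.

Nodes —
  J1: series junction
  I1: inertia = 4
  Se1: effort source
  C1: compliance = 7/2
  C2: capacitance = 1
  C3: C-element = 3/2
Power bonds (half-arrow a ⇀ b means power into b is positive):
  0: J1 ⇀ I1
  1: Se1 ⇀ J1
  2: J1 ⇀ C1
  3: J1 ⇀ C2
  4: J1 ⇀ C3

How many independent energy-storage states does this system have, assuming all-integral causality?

4  (C1, C2, C3, I1 all integral)

bond 1 stroke at J1  (Se1 fixes effort; stroke away)
bond 0 stroke at I1  (prefer integral on I1)
bond 2 stroke at J1  (1-jn J1 has f-setter on 0)
bond 3 stroke at J1  (common-f at J1 fixed by 0)
bond 4 stroke at J1  (J1 flow already set via bond 0)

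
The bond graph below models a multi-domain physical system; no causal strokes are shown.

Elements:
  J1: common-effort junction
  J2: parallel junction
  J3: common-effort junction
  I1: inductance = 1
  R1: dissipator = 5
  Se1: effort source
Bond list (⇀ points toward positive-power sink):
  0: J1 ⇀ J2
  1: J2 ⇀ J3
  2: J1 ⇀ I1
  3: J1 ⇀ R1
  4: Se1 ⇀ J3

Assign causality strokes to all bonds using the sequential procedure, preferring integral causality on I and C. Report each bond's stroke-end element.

bond 0 stroke at J1
bond 1 stroke at J2
bond 2 stroke at I1
bond 3 stroke at R1
bond 4 stroke at J3

b4 stroke→J3  (Se1 (Se) sets effort on bond)
b1 stroke→J2  (J3 effort already set via bond 4)
b0 stroke→J1  (J2 effort already set via bond 1)
b2 stroke→I1  (J1: bond 0 brought effort, rest push out)
b3 stroke→R1  (J1 effort already set via bond 0)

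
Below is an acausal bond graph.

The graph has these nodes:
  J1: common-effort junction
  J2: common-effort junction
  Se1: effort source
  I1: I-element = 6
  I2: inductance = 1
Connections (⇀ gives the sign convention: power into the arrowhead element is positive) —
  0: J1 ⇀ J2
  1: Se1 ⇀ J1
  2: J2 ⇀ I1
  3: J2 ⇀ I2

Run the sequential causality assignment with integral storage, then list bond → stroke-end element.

#1 stroke at J1  (source Se1 imposes e)
#0 stroke at J2  (common-e at J1 fixed by 1)
#2 stroke at I1  (common-e at J2 fixed by 0)
#3 stroke at I2  (J2 effort already set via bond 0)

bond 0 |J2
bond 1 |J1
bond 2 |I1
bond 3 |I2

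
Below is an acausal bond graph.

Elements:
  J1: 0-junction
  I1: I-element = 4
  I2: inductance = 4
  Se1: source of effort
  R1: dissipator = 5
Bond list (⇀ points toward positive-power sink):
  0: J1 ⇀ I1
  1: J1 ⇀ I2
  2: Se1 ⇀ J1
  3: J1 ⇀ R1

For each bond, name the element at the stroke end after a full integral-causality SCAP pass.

#2 |J1  (source Se1 imposes e)
#0 |I1  (J1 effort already set via bond 2)
#1 |I2  (0-jn J1 has e-setter on 2)
#3 |R1  (0-jn J1 has e-setter on 2)

#0 stroke→I1
#1 stroke→I2
#2 stroke→J1
#3 stroke→R1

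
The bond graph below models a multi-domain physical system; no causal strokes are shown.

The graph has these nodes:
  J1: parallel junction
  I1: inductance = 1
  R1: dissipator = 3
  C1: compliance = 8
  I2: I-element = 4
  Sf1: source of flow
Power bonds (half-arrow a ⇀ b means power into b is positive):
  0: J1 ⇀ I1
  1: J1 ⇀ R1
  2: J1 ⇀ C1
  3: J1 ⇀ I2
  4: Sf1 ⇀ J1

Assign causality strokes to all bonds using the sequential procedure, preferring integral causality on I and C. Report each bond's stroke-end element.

β4 stroke→Sf1  (Sf1: flow source, stroke at near end)
β0 stroke→I1  (prefer integral on I1)
β2 stroke→J1  (C1 integral (e out))
β1 stroke→R1  (common-e at J1 fixed by 2)
β3 stroke→I2  (J1: bond 2 brought effort, rest push out)

b0 →I1
b1 →R1
b2 →J1
b3 →I2
b4 →Sf1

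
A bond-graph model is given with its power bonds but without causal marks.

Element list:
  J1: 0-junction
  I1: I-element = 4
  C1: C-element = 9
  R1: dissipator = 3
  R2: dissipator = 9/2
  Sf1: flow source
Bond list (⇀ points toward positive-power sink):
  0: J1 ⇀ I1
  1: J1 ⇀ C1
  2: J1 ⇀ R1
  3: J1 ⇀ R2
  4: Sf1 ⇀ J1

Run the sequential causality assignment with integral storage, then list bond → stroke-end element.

bond 0 |I1
bond 1 |J1
bond 2 |R1
bond 3 |R2
bond 4 |Sf1

b4 →Sf1  (Sf1 (Sf) sets flow on bond)
b0 →I1  (I1: I, integral causality)
b1 →J1  (C1: C, integral causality)
b2 →R1  (J1 effort already set via bond 1)
b3 →R2  (J1: bond 1 brought effort, rest push out)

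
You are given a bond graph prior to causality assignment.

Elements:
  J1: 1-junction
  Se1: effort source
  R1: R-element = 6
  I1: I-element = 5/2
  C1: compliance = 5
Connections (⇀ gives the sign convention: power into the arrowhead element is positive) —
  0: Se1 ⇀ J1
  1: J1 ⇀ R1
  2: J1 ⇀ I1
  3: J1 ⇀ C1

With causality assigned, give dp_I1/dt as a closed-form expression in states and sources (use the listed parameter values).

b0 |J1  (Se1 (Se) sets effort on bond)
b2 |I1  (I1 integral (f out))
b1 |J1  (J1: bond 2 brought flow, rest push out)
b3 |J1  (1-jn J1 has f-setter on 2)

dp_I1/dt = E_Se1 - 12*p_I1/5 - q_C1/5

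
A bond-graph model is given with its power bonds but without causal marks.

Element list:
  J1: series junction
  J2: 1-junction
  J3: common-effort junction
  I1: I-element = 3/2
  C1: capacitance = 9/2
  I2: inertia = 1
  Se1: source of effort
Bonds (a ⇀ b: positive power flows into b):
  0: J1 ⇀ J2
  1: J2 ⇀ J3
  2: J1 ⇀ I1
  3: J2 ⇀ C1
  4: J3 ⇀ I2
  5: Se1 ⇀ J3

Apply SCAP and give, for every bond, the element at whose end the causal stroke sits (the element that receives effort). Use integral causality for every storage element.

b0 stroke at J1
b1 stroke at J2
b2 stroke at I1
b3 stroke at J2
b4 stroke at I2
b5 stroke at J3

bond 5 stroke at J3  (source Se1 imposes e)
bond 1 stroke at J2  (common-e at J3 fixed by 5)
bond 4 stroke at I2  (J3 effort already set via bond 5)
bond 2 stroke at I1  (prefer integral on I1)
bond 0 stroke at J1  (1-jn J1 has f-setter on 2)
bond 3 stroke at J2  (J2 flow already set via bond 0)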